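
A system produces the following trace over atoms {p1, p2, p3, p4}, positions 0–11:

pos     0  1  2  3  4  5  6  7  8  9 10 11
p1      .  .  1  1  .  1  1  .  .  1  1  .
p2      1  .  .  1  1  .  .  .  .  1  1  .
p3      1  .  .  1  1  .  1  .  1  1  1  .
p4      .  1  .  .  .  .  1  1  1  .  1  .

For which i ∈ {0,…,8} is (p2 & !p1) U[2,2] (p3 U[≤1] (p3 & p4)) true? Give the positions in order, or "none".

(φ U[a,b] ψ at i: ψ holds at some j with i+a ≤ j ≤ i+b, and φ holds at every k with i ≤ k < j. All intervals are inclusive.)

Evaluate at each i in [0,8]:
  i=0: ✗ (no rhs in [2,2])
  i=1: ✗ (no rhs in [3,3])
  i=2: ✗ (no rhs in [4,4])
  i=3: ✗ (no rhs in [5,5])
  i=4: ✗ (lhs fails at k=5 before rhs at j=6)
  i=5: ✗ (no rhs in [7,7])
  i=6: ✗ (lhs fails at k=6 before rhs at j=8)
  i=7: ✗ (lhs fails at k=7 before rhs at j=9)
  i=8: ✗ (lhs fails at k=8 before rhs at j=10)

none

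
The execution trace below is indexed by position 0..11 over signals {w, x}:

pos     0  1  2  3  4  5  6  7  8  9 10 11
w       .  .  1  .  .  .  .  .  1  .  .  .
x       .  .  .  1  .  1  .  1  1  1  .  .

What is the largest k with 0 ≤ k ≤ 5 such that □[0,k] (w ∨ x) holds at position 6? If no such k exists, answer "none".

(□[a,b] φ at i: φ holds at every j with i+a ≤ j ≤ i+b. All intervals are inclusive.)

none

(w ∨ x) must hold from j=6 onward; find where it first fails.
  j=6: fails → no k works.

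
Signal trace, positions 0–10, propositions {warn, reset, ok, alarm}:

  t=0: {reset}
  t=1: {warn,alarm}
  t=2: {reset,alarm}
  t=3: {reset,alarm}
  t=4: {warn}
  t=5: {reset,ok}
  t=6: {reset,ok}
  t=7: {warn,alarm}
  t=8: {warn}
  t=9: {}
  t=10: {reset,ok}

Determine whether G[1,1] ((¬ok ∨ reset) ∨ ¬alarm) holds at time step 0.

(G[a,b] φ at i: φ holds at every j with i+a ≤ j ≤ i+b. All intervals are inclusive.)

True

Check ((¬ok ∨ reset) ∨ ¬alarm) at every j in [1,1]:
  j=1: true
All positions satisfy it → formula holds.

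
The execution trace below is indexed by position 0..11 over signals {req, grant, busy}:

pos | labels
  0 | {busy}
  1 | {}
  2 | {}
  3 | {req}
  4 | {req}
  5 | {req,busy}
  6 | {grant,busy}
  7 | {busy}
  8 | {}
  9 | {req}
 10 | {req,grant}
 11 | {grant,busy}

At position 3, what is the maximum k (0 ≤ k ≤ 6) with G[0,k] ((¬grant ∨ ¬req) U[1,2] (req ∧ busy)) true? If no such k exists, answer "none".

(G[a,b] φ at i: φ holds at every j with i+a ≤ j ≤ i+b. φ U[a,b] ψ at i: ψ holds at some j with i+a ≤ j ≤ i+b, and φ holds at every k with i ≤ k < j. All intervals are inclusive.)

((¬grant ∨ ¬req) U[1,2] (req ∧ busy)) must hold from j=3 onward; find where it first fails.
  j=3: holds
  j=4: holds
  j=5: fails
Holds on [3,4], so largest k = 1.

1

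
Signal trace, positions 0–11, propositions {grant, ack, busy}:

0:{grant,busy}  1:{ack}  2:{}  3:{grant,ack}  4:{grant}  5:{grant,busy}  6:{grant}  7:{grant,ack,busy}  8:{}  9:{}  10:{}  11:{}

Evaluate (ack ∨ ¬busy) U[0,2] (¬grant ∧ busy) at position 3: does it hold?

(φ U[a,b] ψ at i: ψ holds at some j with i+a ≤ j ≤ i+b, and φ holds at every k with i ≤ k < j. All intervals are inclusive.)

False

Need some j in [3,5] with (¬grant ∧ busy), and (ack ∨ ¬busy) at every k in [3,j-1].
  j=3: (¬grant ∧ busy) false.
  j=4: (¬grant ∧ busy) false.
  j=5: (¬grant ∧ busy) false.
No j in the window works → until fails.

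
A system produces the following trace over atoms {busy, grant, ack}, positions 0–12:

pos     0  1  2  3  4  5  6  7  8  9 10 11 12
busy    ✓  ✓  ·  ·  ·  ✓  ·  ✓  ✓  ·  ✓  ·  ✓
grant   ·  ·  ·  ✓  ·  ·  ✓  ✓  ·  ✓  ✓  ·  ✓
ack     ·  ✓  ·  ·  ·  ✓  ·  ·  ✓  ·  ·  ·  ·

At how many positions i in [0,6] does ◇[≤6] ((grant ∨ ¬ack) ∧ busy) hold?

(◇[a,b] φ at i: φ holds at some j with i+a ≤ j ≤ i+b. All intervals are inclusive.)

7

Evaluate at each i in [0,6]:
  i=0: ✓ (witness j=0)
  i=1: ✓ (witness j=7)
  i=2: ✓ (witness j=7)
  i=3: ✓ (witness j=7)
  i=4: ✓ (witness j=7)
  i=5: ✓ (witness j=7)
  i=6: ✓ (witness j=7)
Positions where it holds: {0, 1, 2, 3, 4, 5, 6} → 7.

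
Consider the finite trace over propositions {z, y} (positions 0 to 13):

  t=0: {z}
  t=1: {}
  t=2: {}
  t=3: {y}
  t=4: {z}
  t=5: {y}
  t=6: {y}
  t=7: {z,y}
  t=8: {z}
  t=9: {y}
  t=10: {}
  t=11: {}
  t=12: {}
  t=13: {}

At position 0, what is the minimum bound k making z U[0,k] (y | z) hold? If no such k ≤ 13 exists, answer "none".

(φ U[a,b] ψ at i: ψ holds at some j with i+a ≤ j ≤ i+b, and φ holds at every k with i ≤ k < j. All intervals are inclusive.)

0

Need earliest j ≥ 0 with (y | z), and z at every k in [0,j-1].
  j=0: rhs holds (empty prefix). k = 0.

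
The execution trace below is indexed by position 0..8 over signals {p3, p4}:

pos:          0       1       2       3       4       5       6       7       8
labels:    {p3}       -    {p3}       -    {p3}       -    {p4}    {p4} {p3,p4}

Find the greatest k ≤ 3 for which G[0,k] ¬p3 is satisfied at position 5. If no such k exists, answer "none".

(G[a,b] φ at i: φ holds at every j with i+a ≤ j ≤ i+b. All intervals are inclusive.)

¬p3 must hold from j=5 onward; find where it first fails.
  j=5: holds
  j=6: holds
  j=7: holds
  j=8: fails
Holds on [5,7], so largest k = 2.

2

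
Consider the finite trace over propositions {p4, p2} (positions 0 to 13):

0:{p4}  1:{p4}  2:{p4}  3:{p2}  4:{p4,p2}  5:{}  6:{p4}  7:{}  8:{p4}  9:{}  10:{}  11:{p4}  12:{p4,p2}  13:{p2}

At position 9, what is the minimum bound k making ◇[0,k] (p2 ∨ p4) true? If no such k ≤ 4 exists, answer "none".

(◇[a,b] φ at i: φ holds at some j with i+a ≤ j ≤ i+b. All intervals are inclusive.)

Scan j = 9,10,… for (p2 ∨ p4):
  j=9: fails
  j=10: fails
  j=11: holds
First hit at j=11, so smallest k = 11-9 = 2.

2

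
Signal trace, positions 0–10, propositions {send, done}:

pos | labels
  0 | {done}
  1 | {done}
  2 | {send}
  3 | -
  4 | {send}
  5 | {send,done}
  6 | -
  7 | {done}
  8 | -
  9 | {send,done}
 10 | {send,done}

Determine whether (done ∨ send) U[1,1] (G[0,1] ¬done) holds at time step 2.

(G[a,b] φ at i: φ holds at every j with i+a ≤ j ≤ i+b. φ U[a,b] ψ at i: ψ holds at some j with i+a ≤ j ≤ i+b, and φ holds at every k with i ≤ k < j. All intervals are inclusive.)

True

Need some j in [3,3] with G[0,1] ¬done, and (done ∨ send) at every k in [2,j-1].
  j=3: G[0,1] ¬done holds; (done ∨ send) holds at every k in [2,2] → satisfied.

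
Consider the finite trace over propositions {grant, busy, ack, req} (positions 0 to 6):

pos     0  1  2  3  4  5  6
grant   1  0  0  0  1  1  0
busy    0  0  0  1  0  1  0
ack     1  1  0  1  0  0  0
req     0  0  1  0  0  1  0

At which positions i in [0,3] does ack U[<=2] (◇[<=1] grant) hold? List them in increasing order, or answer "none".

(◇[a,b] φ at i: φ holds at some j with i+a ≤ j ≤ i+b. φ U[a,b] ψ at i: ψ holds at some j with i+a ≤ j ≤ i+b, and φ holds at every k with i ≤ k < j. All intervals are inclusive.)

0, 3

Evaluate at each i in [0,3]:
  i=0: ✓ (rhs at j=0)
  i=1: ✗ (lhs fails at k=2 before rhs at j=3)
  i=2: ✗ (lhs fails at k=2 before rhs at j=3)
  i=3: ✓ (rhs at j=3)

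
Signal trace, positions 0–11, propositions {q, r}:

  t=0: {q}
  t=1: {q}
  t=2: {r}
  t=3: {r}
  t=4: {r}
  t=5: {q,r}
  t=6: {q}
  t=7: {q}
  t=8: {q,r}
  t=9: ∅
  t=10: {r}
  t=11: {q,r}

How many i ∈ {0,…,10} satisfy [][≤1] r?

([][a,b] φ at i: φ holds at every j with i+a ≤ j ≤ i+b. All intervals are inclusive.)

Evaluate at each i in [0,10]:
  i=0: ✗ (fails at j=0)
  i=1: ✗ (fails at j=1)
  i=2: ✓ (all of [2,3])
  i=3: ✓ (all of [3,4])
  i=4: ✓ (all of [4,5])
  i=5: ✗ (fails at j=6)
  i=6: ✗ (fails at j=6)
  i=7: ✗ (fails at j=7)
  i=8: ✗ (fails at j=9)
  i=9: ✗ (fails at j=9)
  i=10: ✓ (all of [10,11])
Positions where it holds: {2, 3, 4, 10} → 4.

4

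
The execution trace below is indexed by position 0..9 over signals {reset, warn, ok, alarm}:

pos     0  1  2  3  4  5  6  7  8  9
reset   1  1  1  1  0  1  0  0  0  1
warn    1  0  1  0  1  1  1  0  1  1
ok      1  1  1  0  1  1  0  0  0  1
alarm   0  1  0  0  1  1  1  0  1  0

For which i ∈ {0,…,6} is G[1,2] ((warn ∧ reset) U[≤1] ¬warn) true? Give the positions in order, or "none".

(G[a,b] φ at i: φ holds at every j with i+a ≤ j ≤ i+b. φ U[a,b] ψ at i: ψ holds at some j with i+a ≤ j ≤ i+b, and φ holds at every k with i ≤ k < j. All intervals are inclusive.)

Evaluate at each i in [0,6]:
  i=0: ✓ (all of [1,2])
  i=1: ✓ (all of [2,3])
  i=2: ✗ (fails at j=4)
  i=3: ✗ (fails at j=4)
  i=4: ✗ (fails at j=5)
  i=5: ✗ (fails at j=6)
  i=6: ✗ (fails at j=8)

0, 1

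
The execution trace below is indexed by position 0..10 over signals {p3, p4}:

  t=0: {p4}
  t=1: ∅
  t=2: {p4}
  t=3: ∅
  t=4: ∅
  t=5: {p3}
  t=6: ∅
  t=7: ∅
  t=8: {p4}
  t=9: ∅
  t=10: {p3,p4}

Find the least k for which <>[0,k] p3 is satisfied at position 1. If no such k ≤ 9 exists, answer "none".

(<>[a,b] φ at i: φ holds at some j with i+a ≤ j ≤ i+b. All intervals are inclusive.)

Scan j = 1,2,… for p3:
  j=1: fails
  j=2: fails
  j=3: fails
  j=4: fails
  j=5: holds
First hit at j=5, so smallest k = 5-1 = 4.

4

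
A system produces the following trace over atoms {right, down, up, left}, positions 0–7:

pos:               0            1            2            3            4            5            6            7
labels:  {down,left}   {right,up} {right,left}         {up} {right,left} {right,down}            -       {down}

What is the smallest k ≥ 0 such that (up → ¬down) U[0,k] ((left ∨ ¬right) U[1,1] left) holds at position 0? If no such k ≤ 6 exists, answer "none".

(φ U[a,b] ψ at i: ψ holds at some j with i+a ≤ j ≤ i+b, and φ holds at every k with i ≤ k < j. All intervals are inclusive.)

Need earliest j ≥ 0 with ((left ∨ ¬right) U[1,1] left), and (up → ¬down) at every k in [0,j-1].
  j=0: rhs fails.
  j=1: rhs fails.
  j=2: rhs fails.
  j=3: rhs holds; lhs holds on [0,2]. k = 3.

3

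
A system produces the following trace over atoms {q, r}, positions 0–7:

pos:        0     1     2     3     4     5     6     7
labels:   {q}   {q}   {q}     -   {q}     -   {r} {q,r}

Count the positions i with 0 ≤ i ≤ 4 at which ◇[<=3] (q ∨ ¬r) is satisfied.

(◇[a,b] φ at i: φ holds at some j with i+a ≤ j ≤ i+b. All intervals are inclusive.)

5

Evaluate at each i in [0,4]:
  i=0: ✓ (witness j=0)
  i=1: ✓ (witness j=1)
  i=2: ✓ (witness j=2)
  i=3: ✓ (witness j=3)
  i=4: ✓ (witness j=4)
Positions where it holds: {0, 1, 2, 3, 4} → 5.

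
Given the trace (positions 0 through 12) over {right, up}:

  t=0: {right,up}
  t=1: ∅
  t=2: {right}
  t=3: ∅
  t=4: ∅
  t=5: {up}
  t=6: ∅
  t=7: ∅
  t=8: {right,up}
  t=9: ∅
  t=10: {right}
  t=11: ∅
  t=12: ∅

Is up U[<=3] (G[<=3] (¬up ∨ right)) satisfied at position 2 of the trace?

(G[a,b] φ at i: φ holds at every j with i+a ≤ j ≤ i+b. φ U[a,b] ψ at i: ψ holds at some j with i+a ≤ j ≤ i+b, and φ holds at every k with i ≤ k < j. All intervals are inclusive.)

Need some j in [2,5] with G[<=3] (¬up ∨ right), and up at every k in [2,j-1].
  j=2: G[<=3] (¬up ∨ right) — fails at 5.
  j=3: G[<=3] (¬up ∨ right) — fails at 5.
  j=4: G[<=3] (¬up ∨ right) — fails at 5.
  j=5: G[<=3] (¬up ∨ right) — fails at 5.
No j in the window works → until fails.

Does not hold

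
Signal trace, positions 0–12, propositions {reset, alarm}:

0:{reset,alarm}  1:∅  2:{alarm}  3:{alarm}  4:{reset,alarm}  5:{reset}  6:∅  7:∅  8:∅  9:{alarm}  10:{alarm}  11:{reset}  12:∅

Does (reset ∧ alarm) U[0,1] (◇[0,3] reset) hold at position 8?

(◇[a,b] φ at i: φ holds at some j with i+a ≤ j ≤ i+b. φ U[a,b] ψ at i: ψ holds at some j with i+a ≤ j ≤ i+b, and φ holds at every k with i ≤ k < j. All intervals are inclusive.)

True

Need some j in [8,9] with ◇[0,3] reset, and (reset ∧ alarm) at every k in [8,j-1].
  j=8: ◇[0,3] reset holds; no prefix to check → satisfied.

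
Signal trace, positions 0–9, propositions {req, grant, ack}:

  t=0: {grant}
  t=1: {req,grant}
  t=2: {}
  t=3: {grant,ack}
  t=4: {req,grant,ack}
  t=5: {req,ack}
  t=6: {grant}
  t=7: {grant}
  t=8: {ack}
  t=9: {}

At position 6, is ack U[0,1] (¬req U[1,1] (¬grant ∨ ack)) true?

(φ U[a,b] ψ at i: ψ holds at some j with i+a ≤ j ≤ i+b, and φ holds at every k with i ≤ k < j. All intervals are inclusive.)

Need some j in [6,7] with (¬req U[1,1] (¬grant ∨ ack)), and ack at every k in [6,j-1].
  j=6: (¬req U[1,1] (¬grant ∨ ack)) — fails.
  j=7: (¬req U[1,1] (¬grant ∨ ack)) holds, but ack fails at k=6 → not this j.
No j in the window works → until fails.

No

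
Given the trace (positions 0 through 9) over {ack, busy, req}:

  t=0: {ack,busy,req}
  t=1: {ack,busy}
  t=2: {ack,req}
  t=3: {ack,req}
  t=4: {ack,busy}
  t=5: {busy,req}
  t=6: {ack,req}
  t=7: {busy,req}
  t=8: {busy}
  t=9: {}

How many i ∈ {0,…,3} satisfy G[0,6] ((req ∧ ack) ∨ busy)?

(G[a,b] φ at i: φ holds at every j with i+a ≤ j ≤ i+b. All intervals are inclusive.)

3

Evaluate at each i in [0,3]:
  i=0: ✓ (all of [0,6])
  i=1: ✓ (all of [1,7])
  i=2: ✓ (all of [2,8])
  i=3: ✗ (fails at j=9)
Positions where it holds: {0, 1, 2} → 3.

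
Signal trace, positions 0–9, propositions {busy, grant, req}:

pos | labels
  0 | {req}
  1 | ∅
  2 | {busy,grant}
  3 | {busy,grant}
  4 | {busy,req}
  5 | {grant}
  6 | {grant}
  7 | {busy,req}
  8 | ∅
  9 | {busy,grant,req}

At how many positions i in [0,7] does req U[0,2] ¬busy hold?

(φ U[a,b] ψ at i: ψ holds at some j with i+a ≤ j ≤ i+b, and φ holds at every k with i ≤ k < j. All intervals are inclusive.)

Evaluate at each i in [0,7]:
  i=0: ✓ (rhs at j=0)
  i=1: ✓ (rhs at j=1)
  i=2: ✗ (no rhs in [2,4])
  i=3: ✗ (lhs fails at k=3 before rhs at j=5)
  i=4: ✓ (rhs at j=5; lhs holds on [4,4])
  i=5: ✓ (rhs at j=5)
  i=6: ✓ (rhs at j=6)
  i=7: ✓ (rhs at j=8; lhs holds on [7,7])
Positions where it holds: {0, 1, 4, 5, 6, 7} → 6.

6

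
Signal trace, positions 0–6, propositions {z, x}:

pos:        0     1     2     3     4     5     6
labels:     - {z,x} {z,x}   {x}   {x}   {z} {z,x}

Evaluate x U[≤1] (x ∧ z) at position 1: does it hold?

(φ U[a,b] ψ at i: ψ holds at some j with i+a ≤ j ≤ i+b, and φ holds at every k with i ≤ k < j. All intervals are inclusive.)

Holds

Need some j in [1,2] with (x ∧ z), and x at every k in [1,j-1].
  j=1: (x ∧ z) holds; no prefix to check → satisfied.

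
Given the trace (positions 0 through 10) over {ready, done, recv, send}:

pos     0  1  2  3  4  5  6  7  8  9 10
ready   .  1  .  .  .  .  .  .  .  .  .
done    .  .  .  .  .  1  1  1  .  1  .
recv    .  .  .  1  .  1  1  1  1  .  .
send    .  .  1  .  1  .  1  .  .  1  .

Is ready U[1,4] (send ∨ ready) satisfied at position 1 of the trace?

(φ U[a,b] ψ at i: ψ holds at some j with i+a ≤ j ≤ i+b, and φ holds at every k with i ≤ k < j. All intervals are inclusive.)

Holds

Need some j in [2,5] with (send ∨ ready), and ready at every k in [1,j-1].
  j=2: (send ∨ ready) holds; ready holds at every k in [1,1] → satisfied.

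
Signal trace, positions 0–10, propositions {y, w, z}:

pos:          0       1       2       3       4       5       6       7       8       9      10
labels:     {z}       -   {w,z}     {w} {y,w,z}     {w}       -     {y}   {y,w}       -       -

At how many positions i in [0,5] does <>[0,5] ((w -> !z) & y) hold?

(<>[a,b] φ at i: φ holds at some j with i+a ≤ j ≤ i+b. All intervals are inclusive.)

Evaluate at each i in [0,5]:
  i=0: ✗ (none in [0,5])
  i=1: ✗ (none in [1,6])
  i=2: ✓ (witness j=7)
  i=3: ✓ (witness j=7)
  i=4: ✓ (witness j=7)
  i=5: ✓ (witness j=7)
Positions where it holds: {2, 3, 4, 5} → 4.

4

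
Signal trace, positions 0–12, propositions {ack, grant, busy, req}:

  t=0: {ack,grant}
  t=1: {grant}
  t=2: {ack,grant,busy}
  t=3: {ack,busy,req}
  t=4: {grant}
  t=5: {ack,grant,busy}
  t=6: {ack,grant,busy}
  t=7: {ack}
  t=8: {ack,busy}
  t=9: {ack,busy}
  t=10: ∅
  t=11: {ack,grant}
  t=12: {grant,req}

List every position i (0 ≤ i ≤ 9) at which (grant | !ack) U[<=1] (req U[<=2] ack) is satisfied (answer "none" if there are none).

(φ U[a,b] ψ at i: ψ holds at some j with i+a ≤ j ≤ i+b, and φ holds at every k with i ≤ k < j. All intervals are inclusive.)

Evaluate at each i in [0,9]:
  i=0: ✓ (rhs at j=0)
  i=1: ✓ (rhs at j=2; lhs holds on [1,1])
  i=2: ✓ (rhs at j=2)
  i=3: ✓ (rhs at j=3)
  i=4: ✓ (rhs at j=5; lhs holds on [4,4])
  i=5: ✓ (rhs at j=5)
  i=6: ✓ (rhs at j=6)
  i=7: ✓ (rhs at j=7)
  i=8: ✓ (rhs at j=8)
  i=9: ✓ (rhs at j=9)

0, 1, 2, 3, 4, 5, 6, 7, 8, 9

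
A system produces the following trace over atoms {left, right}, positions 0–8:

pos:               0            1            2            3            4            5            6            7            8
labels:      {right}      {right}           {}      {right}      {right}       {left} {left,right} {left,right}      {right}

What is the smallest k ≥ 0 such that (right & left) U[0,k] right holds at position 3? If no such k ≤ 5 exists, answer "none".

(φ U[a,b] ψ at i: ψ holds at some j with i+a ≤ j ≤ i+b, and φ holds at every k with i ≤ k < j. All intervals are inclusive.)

Need earliest j ≥ 3 with right, and (right & left) at every k in [3,j-1].
  j=3: rhs holds (empty prefix). k = 0.

0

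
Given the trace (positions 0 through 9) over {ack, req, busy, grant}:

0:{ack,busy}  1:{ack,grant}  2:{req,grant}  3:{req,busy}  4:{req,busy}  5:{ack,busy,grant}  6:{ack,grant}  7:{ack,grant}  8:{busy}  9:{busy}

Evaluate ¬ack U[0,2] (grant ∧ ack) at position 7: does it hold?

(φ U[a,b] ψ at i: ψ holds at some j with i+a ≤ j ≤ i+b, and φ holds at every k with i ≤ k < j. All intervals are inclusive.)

Need some j in [7,9] with (grant ∧ ack), and ¬ack at every k in [7,j-1].
  j=7: (grant ∧ ack) holds; no prefix to check → satisfied.

Yes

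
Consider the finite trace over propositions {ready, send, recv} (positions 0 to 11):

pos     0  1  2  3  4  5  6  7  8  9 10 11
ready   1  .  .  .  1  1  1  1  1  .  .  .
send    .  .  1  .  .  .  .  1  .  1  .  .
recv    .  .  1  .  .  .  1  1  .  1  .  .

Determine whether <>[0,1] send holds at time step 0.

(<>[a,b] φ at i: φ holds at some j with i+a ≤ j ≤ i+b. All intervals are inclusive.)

Check send at each j in [0,1]:
  j=0: false
  j=1: false
No position in the window satisfies it → formula fails.

Does not hold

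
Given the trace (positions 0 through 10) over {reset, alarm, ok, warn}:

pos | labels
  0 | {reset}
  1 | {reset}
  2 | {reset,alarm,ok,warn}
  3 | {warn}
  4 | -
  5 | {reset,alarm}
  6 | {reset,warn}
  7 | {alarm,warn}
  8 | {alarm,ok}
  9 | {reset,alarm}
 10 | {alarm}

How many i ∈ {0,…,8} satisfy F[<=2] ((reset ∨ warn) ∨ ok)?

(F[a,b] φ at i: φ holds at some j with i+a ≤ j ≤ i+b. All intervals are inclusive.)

9

Evaluate at each i in [0,8]:
  i=0: ✓ (witness j=0)
  i=1: ✓ (witness j=1)
  i=2: ✓ (witness j=2)
  i=3: ✓ (witness j=3)
  i=4: ✓ (witness j=5)
  i=5: ✓ (witness j=5)
  i=6: ✓ (witness j=6)
  i=7: ✓ (witness j=7)
  i=8: ✓ (witness j=8)
Positions where it holds: {0, 1, 2, 3, 4, 5, 6, 7, 8} → 9.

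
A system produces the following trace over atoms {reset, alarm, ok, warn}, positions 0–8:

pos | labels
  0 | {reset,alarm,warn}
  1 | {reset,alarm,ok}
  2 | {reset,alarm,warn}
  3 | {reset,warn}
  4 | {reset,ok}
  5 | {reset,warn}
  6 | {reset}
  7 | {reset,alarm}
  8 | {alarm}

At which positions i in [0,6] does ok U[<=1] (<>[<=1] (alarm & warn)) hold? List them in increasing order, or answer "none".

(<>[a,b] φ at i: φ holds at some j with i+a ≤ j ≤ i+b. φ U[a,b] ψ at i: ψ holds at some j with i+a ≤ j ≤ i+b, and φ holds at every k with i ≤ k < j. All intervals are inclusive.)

0, 1, 2

Evaluate at each i in [0,6]:
  i=0: ✓ (rhs at j=0)
  i=1: ✓ (rhs at j=1)
  i=2: ✓ (rhs at j=2)
  i=3: ✗ (no rhs in [3,4])
  i=4: ✗ (no rhs in [4,5])
  i=5: ✗ (no rhs in [5,6])
  i=6: ✗ (no rhs in [6,7])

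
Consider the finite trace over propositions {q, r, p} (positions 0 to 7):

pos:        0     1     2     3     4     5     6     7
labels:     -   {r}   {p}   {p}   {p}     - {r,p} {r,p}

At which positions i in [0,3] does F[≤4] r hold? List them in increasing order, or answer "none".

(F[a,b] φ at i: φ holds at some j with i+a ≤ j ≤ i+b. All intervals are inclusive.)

0, 1, 2, 3

Evaluate at each i in [0,3]:
  i=0: ✓ (witness j=1)
  i=1: ✓ (witness j=1)
  i=2: ✓ (witness j=6)
  i=3: ✓ (witness j=6)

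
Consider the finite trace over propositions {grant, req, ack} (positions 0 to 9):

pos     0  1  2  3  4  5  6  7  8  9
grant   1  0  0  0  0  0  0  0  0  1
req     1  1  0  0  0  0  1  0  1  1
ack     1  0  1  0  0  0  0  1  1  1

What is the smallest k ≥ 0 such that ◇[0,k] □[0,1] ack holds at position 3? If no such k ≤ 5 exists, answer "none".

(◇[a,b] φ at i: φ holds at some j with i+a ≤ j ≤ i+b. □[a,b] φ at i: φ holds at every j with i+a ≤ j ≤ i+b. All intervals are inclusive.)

Scan j = 3,4,… for □[0,1] ack:
  j=3: fails
  j=4: fails
  j=5: fails
  j=6: fails
  j=7: holds
First hit at j=7, so smallest k = 7-3 = 4.

4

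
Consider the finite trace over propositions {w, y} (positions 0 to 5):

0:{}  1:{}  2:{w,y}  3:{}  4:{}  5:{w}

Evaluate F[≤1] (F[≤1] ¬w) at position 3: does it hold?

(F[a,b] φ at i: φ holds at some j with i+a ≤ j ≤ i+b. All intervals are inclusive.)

Check F[≤1] ¬w at each j in [3,4]:
  j=3: holds (witness at 3)
  j=4: holds (witness at 4)
Found at j=3 → formula holds.

True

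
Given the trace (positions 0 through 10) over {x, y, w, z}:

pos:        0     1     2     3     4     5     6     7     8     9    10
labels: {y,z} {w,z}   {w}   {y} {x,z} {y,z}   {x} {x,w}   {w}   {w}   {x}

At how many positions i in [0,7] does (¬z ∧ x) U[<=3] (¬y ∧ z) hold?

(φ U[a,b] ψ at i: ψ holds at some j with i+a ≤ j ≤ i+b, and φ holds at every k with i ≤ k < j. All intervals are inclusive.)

Evaluate at each i in [0,7]:
  i=0: ✗ (lhs fails at k=0 before rhs at j=1)
  i=1: ✓ (rhs at j=1)
  i=2: ✗ (lhs fails at k=2 before rhs at j=4)
  i=3: ✗ (lhs fails at k=3 before rhs at j=4)
  i=4: ✓ (rhs at j=4)
  i=5: ✗ (no rhs in [5,8])
  i=6: ✗ (no rhs in [6,9])
  i=7: ✗ (no rhs in [7,10])
Positions where it holds: {1, 4} → 2.

2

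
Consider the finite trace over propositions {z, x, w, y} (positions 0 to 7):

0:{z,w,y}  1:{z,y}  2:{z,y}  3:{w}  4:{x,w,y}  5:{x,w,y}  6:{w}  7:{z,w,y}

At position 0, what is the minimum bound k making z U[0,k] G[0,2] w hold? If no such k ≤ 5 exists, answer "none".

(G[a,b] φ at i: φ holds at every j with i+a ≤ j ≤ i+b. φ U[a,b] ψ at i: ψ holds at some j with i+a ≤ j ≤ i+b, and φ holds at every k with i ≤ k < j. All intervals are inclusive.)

Need earliest j ≥ 0 with G[0,2] w, and z at every k in [0,j-1].
  j=0: rhs fails.
  j=1: rhs fails.
  j=2: rhs fails.
  j=3: rhs holds; lhs holds on [0,2]. k = 3.

3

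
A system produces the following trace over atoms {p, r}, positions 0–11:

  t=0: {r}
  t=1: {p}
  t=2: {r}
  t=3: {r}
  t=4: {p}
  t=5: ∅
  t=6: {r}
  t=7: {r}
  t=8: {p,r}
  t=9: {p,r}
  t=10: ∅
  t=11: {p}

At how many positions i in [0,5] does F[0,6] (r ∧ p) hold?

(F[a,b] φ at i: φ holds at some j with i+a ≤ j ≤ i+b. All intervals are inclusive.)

Evaluate at each i in [0,5]:
  i=0: ✗ (none in [0,6])
  i=1: ✗ (none in [1,7])
  i=2: ✓ (witness j=8)
  i=3: ✓ (witness j=8)
  i=4: ✓ (witness j=8)
  i=5: ✓ (witness j=8)
Positions where it holds: {2, 3, 4, 5} → 4.

4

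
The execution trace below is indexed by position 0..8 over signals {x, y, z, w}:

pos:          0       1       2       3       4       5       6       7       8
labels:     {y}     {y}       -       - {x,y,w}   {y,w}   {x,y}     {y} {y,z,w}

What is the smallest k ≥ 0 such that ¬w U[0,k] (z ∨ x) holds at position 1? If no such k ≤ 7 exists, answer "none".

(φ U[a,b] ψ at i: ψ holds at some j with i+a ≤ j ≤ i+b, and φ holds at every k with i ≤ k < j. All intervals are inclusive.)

Need earliest j ≥ 1 with (z ∨ x), and ¬w at every k in [1,j-1].
  j=1: rhs fails.
  j=2: rhs fails.
  j=3: rhs fails.
  j=4: rhs holds; lhs holds on [1,3]. k = 3.

3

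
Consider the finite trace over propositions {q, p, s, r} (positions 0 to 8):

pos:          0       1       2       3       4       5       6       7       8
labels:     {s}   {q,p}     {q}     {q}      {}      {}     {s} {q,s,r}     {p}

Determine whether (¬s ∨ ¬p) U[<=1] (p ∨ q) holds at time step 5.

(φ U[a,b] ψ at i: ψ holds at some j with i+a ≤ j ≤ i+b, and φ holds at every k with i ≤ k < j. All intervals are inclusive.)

Need some j in [5,6] with (p ∨ q), and (¬s ∨ ¬p) at every k in [5,j-1].
  j=5: (p ∨ q) false.
  j=6: (p ∨ q) false.
No j in the window works → until fails.

Does not hold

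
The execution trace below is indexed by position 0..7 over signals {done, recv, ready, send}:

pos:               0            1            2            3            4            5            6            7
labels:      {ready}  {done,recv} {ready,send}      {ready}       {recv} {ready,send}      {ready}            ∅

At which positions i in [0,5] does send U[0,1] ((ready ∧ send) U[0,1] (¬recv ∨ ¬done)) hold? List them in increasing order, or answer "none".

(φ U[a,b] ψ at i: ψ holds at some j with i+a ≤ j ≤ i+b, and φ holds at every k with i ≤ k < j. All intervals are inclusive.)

0, 2, 3, 4, 5

Evaluate at each i in [0,5]:
  i=0: ✓ (rhs at j=0)
  i=1: ✗ (lhs fails at k=1 before rhs at j=2)
  i=2: ✓ (rhs at j=2)
  i=3: ✓ (rhs at j=3)
  i=4: ✓ (rhs at j=4)
  i=5: ✓ (rhs at j=5)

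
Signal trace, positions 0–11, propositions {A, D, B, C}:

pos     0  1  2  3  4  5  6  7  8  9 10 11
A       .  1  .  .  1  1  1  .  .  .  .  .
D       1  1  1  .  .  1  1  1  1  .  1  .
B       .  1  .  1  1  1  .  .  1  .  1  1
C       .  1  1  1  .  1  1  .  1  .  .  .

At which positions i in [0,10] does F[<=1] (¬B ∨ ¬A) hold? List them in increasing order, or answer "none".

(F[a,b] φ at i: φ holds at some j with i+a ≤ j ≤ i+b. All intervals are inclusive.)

Evaluate at each i in [0,10]:
  i=0: ✓ (witness j=0)
  i=1: ✓ (witness j=2)
  i=2: ✓ (witness j=2)
  i=3: ✓ (witness j=3)
  i=4: ✗ (none in [4,5])
  i=5: ✓ (witness j=6)
  i=6: ✓ (witness j=6)
  i=7: ✓ (witness j=7)
  i=8: ✓ (witness j=8)
  i=9: ✓ (witness j=9)
  i=10: ✓ (witness j=10)

0, 1, 2, 3, 5, 6, 7, 8, 9, 10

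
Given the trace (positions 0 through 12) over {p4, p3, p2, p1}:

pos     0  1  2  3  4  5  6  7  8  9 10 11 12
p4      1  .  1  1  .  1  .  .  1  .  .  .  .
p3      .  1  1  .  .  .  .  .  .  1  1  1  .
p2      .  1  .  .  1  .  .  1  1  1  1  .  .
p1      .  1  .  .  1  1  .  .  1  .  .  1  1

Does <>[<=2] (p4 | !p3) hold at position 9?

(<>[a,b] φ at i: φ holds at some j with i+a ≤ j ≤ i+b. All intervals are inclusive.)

Does not hold

Check (p4 | !p3) at each j in [9,11]:
  j=9: false
  j=10: false
  j=11: false
No position in the window satisfies it → formula fails.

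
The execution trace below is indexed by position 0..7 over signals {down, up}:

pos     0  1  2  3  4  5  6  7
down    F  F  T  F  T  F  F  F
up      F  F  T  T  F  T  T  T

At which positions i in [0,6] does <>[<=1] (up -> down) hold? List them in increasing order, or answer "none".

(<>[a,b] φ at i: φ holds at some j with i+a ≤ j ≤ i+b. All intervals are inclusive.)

Evaluate at each i in [0,6]:
  i=0: ✓ (witness j=0)
  i=1: ✓ (witness j=1)
  i=2: ✓ (witness j=2)
  i=3: ✓ (witness j=4)
  i=4: ✓ (witness j=4)
  i=5: ✗ (none in [5,6])
  i=6: ✗ (none in [6,7])

0, 1, 2, 3, 4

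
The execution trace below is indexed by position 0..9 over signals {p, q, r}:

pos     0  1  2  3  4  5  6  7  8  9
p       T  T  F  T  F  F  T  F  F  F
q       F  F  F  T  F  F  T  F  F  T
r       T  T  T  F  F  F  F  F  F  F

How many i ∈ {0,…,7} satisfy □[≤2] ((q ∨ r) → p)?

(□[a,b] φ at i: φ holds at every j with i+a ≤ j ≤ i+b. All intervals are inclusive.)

4

Evaluate at each i in [0,7]:
  i=0: ✗ (fails at j=2)
  i=1: ✗ (fails at j=2)
  i=2: ✗ (fails at j=2)
  i=3: ✓ (all of [3,5])
  i=4: ✓ (all of [4,6])
  i=5: ✓ (all of [5,7])
  i=6: ✓ (all of [6,8])
  i=7: ✗ (fails at j=9)
Positions where it holds: {3, 4, 5, 6} → 4.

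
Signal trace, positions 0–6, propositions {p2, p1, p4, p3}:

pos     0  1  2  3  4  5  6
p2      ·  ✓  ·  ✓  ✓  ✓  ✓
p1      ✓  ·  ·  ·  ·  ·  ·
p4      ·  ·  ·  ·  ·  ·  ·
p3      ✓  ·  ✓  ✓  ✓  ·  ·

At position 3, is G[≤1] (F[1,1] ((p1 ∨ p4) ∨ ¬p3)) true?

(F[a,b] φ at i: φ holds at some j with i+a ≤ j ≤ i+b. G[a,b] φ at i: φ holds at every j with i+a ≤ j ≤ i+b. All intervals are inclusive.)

Does not hold

Check F[1,1] ((p1 ∨ p4) ∨ ¬p3) at every j in [3,4]:
  j=3: fails (none in [4,4])
  j=4: holds (witness at 5)
Fails at j=3 → formula fails.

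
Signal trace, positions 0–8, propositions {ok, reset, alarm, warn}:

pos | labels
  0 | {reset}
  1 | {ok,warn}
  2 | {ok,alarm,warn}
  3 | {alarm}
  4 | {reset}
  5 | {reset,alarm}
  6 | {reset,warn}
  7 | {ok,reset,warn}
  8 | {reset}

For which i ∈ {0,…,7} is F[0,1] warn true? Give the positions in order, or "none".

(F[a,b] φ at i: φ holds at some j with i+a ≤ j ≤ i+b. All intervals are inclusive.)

0, 1, 2, 5, 6, 7

Evaluate at each i in [0,7]:
  i=0: ✓ (witness j=1)
  i=1: ✓ (witness j=1)
  i=2: ✓ (witness j=2)
  i=3: ✗ (none in [3,4])
  i=4: ✗ (none in [4,5])
  i=5: ✓ (witness j=6)
  i=6: ✓ (witness j=6)
  i=7: ✓ (witness j=7)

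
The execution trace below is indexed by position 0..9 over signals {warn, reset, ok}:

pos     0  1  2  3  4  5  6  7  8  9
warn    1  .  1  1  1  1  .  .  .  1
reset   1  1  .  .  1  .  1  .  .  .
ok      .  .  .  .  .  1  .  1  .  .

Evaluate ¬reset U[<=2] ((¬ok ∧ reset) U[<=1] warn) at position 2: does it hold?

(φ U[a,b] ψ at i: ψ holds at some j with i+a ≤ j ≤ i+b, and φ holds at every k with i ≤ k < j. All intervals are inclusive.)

True

Need some j in [2,4] with ((¬ok ∧ reset) U[<=1] warn), and ¬reset at every k in [2,j-1].
  j=2: ((¬ok ∧ reset) U[<=1] warn) holds; no prefix to check → satisfied.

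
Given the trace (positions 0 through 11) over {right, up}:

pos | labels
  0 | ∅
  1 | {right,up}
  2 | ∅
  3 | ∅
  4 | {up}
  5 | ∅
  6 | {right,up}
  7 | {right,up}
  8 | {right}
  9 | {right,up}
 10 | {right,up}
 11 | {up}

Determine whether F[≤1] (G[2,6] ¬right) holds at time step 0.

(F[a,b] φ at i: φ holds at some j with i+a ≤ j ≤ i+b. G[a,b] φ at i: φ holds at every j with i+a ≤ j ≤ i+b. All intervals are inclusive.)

No

Check G[2,6] ¬right at each j in [0,1]:
  j=0: fails at 6
  j=1: fails at 6
No position in the window satisfies it → formula fails.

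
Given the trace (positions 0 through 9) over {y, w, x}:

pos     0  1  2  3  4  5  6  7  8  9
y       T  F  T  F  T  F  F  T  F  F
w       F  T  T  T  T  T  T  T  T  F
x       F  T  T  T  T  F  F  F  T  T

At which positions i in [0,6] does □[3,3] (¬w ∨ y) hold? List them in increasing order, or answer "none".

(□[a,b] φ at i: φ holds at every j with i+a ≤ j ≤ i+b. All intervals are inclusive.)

1, 4, 6

Evaluate at each i in [0,6]:
  i=0: ✗ (fails at j=3)
  i=1: ✓ (all of [4,4])
  i=2: ✗ (fails at j=5)
  i=3: ✗ (fails at j=6)
  i=4: ✓ (all of [7,7])
  i=5: ✗ (fails at j=8)
  i=6: ✓ (all of [9,9])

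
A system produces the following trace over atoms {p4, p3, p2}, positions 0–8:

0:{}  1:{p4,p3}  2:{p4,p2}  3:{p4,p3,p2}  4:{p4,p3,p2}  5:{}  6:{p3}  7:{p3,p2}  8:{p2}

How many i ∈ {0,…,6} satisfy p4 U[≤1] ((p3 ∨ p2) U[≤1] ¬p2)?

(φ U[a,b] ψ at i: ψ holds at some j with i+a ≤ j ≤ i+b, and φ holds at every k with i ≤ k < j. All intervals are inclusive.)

6

Evaluate at each i in [0,6]:
  i=0: ✓ (rhs at j=0)
  i=1: ✓ (rhs at j=1)
  i=2: ✗ (no rhs in [2,3])
  i=3: ✓ (rhs at j=4; lhs holds on [3,3])
  i=4: ✓ (rhs at j=4)
  i=5: ✓ (rhs at j=5)
  i=6: ✓ (rhs at j=6)
Positions where it holds: {0, 1, 3, 4, 5, 6} → 6.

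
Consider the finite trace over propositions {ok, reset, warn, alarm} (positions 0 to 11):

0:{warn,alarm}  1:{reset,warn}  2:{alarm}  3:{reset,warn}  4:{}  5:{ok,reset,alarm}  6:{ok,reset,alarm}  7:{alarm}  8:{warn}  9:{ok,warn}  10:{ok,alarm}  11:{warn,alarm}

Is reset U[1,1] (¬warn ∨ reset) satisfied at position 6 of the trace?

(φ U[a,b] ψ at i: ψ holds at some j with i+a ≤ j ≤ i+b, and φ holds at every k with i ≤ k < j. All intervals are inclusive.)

True

Need some j in [7,7] with (¬warn ∨ reset), and reset at every k in [6,j-1].
  j=7: (¬warn ∨ reset) holds; reset holds at every k in [6,6] → satisfied.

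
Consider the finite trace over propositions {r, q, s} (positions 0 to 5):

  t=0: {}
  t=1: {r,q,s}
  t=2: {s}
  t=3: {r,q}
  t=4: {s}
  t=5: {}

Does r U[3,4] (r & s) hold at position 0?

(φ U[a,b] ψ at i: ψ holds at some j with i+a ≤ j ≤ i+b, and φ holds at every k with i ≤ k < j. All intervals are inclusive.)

No

Need some j in [3,4] with (r & s), and r at every k in [0,j-1].
  j=3: (r & s) false.
  j=4: (r & s) false.
No j in the window works → until fails.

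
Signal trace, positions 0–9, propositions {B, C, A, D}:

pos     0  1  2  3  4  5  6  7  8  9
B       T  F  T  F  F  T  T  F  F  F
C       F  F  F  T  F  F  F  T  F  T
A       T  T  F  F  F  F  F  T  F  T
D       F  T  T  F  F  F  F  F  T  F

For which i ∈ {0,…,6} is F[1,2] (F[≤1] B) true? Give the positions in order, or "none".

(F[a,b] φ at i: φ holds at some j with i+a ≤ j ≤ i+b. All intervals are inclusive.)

0, 1, 2, 3, 4, 5

Evaluate at each i in [0,6]:
  i=0: ✓ (witness j=1)
  i=1: ✓ (witness j=2)
  i=2: ✓ (witness j=4)
  i=3: ✓ (witness j=4)
  i=4: ✓ (witness j=5)
  i=5: ✓ (witness j=6)
  i=6: ✗ (none in [7,8])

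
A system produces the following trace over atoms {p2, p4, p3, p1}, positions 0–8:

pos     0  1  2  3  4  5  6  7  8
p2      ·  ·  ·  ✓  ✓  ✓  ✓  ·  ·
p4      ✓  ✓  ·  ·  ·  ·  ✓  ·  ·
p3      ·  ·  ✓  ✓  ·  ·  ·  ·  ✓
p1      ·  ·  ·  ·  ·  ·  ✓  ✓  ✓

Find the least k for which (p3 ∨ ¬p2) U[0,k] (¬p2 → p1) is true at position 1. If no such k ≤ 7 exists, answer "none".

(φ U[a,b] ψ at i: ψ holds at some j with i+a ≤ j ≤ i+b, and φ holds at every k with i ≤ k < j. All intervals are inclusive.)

2

Need earliest j ≥ 1 with (¬p2 → p1), and (p3 ∨ ¬p2) at every k in [1,j-1].
  j=1: rhs fails.
  j=2: rhs fails.
  j=3: rhs holds; lhs holds on [1,2]. k = 2.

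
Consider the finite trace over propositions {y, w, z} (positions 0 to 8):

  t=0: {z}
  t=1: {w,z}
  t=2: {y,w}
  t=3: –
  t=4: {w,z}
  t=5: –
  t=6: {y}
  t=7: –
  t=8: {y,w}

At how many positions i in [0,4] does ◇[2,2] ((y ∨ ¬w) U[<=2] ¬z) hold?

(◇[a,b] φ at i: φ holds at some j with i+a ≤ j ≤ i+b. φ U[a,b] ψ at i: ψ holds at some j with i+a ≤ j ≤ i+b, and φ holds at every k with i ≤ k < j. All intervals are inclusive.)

4

Evaluate at each i in [0,4]:
  i=0: ✓ (witness j=2)
  i=1: ✓ (witness j=3)
  i=2: ✗ (none in [4,4])
  i=3: ✓ (witness j=5)
  i=4: ✓ (witness j=6)
Positions where it holds: {0, 1, 3, 4} → 4.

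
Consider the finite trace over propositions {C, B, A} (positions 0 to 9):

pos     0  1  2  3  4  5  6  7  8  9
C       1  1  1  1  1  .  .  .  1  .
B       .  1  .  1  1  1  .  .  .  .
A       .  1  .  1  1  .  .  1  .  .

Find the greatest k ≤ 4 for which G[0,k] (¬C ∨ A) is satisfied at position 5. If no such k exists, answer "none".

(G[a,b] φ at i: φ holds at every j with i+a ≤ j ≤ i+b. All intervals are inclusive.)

2

(¬C ∨ A) must hold from j=5 onward; find where it first fails.
  j=5: holds
  j=6: holds
  j=7: holds
  j=8: fails
Holds on [5,7], so largest k = 2.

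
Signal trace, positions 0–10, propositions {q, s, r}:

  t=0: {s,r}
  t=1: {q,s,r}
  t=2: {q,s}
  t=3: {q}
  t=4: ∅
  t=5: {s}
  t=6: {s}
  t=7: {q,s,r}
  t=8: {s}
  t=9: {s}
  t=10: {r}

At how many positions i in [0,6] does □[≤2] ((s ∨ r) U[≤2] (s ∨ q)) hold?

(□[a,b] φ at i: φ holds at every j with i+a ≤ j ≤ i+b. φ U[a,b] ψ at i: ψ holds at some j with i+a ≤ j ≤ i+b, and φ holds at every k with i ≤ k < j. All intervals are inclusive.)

4

Evaluate at each i in [0,6]:
  i=0: ✓ (all of [0,2])
  i=1: ✓ (all of [1,3])
  i=2: ✗ (fails at j=4)
  i=3: ✗ (fails at j=4)
  i=4: ✗ (fails at j=4)
  i=5: ✓ (all of [5,7])
  i=6: ✓ (all of [6,8])
Positions where it holds: {0, 1, 5, 6} → 4.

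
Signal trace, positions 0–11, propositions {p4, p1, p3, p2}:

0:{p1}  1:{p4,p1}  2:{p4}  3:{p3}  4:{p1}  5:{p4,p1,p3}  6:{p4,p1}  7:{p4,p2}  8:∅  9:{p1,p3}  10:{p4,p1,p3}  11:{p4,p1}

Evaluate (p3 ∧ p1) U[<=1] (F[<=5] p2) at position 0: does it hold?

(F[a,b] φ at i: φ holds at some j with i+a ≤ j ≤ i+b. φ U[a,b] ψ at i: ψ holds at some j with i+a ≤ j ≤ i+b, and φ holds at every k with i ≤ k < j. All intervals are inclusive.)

No

Need some j in [0,1] with F[<=5] p2, and (p3 ∧ p1) at every k in [0,j-1].
  j=0: F[<=5] p2 — fails (none in [0,5]).
  j=1: F[<=5] p2 — fails (none in [1,6]).
No j in the window works → until fails.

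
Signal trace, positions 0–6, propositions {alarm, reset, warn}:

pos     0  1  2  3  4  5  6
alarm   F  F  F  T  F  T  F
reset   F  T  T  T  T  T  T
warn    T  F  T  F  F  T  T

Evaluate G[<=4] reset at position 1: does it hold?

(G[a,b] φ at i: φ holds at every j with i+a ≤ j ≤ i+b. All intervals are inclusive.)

Check reset at every j in [1,5]:
  j=1: true
  j=2: true
  j=3: true
  j=4: true
  j=5: true
All positions satisfy it → formula holds.

Holds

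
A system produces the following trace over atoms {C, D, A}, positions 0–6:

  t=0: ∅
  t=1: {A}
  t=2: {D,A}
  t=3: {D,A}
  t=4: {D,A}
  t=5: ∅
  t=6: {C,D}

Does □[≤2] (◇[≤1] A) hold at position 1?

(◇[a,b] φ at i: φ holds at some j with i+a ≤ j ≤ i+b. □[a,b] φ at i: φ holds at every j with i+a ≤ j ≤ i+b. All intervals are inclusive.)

Holds

Check ◇[≤1] A at every j in [1,3]:
  j=1: holds (witness at 1)
  j=2: holds (witness at 2)
  j=3: holds (witness at 3)
All positions satisfy it → formula holds.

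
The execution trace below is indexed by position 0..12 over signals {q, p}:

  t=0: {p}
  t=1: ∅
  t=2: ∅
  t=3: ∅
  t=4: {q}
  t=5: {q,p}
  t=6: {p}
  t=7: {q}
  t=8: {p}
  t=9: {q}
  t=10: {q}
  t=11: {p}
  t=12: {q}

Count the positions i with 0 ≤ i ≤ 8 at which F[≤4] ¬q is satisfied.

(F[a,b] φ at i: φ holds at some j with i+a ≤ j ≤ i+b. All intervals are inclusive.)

9

Evaluate at each i in [0,8]:
  i=0: ✓ (witness j=0)
  i=1: ✓ (witness j=1)
  i=2: ✓ (witness j=2)
  i=3: ✓ (witness j=3)
  i=4: ✓ (witness j=6)
  i=5: ✓ (witness j=6)
  i=6: ✓ (witness j=6)
  i=7: ✓ (witness j=8)
  i=8: ✓ (witness j=8)
Positions where it holds: {0, 1, 2, 3, 4, 5, 6, 7, 8} → 9.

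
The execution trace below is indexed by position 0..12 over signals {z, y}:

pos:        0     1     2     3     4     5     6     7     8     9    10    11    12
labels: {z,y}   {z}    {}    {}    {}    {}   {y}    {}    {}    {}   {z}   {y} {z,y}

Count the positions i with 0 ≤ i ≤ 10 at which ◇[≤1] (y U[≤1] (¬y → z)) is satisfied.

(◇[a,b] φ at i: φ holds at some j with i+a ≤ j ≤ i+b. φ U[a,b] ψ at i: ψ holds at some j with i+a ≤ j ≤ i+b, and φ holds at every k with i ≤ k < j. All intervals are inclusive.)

Evaluate at each i in [0,10]:
  i=0: ✓ (witness j=0)
  i=1: ✓ (witness j=1)
  i=2: ✗ (none in [2,3])
  i=3: ✗ (none in [3,4])
  i=4: ✗ (none in [4,5])
  i=5: ✓ (witness j=6)
  i=6: ✓ (witness j=6)
  i=7: ✗ (none in [7,8])
  i=8: ✗ (none in [8,9])
  i=9: ✓ (witness j=10)
  i=10: ✓ (witness j=10)
Positions where it holds: {0, 1, 5, 6, 9, 10} → 6.

6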